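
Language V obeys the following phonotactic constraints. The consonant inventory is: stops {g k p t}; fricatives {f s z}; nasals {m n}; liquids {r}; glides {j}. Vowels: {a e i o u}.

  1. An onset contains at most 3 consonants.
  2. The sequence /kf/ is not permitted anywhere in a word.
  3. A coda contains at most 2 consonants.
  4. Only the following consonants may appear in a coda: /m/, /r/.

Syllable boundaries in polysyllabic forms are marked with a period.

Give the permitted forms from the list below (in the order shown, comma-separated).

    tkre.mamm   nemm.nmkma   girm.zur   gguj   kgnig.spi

tkre.mamm, girm.zur

tkre.mamm — σ1 onset /tkr/ (3C), coda /∅/ ok; σ2 onset /m/, coda /mm/ (2C) ok → permitted
nemm.nmkma — violates constraint 1: syllable 2 onset /nmkm/ has 4 consonants (> 3) → not permitted
girm.zur — σ1 onset /g/, coda /rm/ (2C) ok; σ2 onset /z/, coda /r/ ok → permitted
gguj — violates constraint 4: syllable 1 coda contains /j/, which is not a licensed coda consonant → not permitted
kgnig.spi — violates constraint 4: syllable 1 coda contains /g/, which is not a licensed coda consonant → not permitted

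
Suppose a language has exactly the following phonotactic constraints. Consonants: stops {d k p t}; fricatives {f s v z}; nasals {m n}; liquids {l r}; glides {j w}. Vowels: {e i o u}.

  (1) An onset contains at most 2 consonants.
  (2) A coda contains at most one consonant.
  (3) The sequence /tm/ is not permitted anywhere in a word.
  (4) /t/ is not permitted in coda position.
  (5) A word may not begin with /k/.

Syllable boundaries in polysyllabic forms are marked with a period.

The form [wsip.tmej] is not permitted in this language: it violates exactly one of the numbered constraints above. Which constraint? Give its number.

3

[wsip.tmej]: contains banned sequence /tm/.
This is a violation of constraint 3: "The sequence /tm/ is not permitted anywhere in a word."
The remaining constraints (1, 2, 4, 5) are satisfied.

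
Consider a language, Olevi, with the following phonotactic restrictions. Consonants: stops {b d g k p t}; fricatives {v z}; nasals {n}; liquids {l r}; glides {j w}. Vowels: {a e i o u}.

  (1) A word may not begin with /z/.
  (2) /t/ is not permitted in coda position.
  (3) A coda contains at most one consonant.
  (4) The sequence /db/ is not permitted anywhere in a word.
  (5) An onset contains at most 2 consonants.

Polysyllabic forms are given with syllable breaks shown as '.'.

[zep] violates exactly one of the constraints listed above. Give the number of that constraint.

[zep]: word begins with /z/.
This is a violation of constraint 1: "A word may not begin with /z/."
The remaining constraints (2, 3, 4, 5) are satisfied.

1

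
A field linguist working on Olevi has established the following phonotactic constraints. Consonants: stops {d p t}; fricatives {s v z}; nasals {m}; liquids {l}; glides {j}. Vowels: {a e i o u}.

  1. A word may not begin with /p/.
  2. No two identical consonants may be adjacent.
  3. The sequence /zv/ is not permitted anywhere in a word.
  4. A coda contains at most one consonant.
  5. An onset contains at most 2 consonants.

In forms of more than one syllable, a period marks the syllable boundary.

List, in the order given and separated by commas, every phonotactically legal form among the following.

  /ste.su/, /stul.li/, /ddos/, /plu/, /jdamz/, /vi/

/ste.su/, /vi/

/ste.su/ — σ1 onset /st/ (2C), coda /∅/ ok; σ2 onset /s/, coda /∅/ ok → phonotactically legal
/stul.li/ — violates constraint 2: adjacent identical consonants /ll/ → phonotactically illegal
/ddos/ — violates constraint 2: adjacent identical consonants /dd/ → phonotactically illegal
/plu/ — violates constraint 1: word begins with /p/ → phonotactically illegal
/jdamz/ — violates constraint 4: syllable 1 coda /mz/ has 2 consonants (> 1) → phonotactically illegal
/vi/ — σ1 onset /v/, coda /∅/ ok → phonotactically legal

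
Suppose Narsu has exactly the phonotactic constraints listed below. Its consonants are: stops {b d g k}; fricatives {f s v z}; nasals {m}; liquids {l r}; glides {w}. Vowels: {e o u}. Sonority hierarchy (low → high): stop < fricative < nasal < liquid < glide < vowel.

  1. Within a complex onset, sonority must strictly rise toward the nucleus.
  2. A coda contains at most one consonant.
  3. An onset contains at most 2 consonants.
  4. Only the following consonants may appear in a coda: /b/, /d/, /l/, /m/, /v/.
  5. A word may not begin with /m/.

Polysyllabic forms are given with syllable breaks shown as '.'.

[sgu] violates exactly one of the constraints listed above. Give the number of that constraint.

[sgu]: syllable 1 onset /sg/: /s/ (fricative, 2) → /g/ (stop, 1) does not rise.
This is a violation of constraint 1: "Within a complex onset, sonority must strictly rise toward the nucleus."
The remaining constraints (2, 3, 4, 5) are satisfied.

1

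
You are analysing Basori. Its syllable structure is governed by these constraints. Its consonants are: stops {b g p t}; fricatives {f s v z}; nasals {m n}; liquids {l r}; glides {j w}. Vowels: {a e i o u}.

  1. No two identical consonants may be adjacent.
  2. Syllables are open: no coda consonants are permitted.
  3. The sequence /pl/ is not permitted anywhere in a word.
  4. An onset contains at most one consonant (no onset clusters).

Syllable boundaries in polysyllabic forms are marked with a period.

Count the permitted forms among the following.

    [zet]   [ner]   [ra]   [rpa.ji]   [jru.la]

1

[zet] — violates constraint 2: syllable 1 coda /t/ has 1 consonant (> 0) → not permitted
[ner] — violates constraint 2: syllable 1 coda /r/ has 1 consonant (> 0) → not permitted
[ra] — σ1 onset /r/, coda /∅/ ok → permitted
[rpa.ji] — violates constraint 4: syllable 1 onset /rp/ has 2 consonants (> 1) → not permitted
[jru.la] — violates constraint 4: syllable 1 onset /jr/ has 2 consonants (> 1) → not permitted
Permitted: [ra] → 1.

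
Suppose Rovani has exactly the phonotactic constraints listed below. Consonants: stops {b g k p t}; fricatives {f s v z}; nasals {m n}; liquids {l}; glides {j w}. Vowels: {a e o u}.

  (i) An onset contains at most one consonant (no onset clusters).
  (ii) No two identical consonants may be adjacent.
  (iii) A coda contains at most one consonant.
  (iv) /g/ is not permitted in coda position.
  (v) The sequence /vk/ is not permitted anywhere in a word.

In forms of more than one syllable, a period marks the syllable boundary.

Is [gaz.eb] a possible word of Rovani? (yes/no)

[gaz.eb] — σ1 onset /g/, coda /z/ ok; σ2 onset /∅/, coda /b/ ok → licit

yes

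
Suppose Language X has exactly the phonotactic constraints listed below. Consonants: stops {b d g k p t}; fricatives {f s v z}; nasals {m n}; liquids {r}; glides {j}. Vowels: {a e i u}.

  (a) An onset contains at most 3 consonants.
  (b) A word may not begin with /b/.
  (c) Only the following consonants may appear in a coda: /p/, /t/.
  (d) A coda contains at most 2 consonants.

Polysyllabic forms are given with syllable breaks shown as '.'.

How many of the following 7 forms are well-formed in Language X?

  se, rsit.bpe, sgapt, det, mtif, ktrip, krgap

se — σ1 onset /s/, coda /∅/ ok → well-formed
rsit.bpe — σ1 onset /rs/ (2C), coda /t/ ok; σ2 onset /bp/ (2C), coda /∅/ ok → well-formed
sgapt — σ1 onset /sg/ (2C), coda /pt/ (2C) ok → well-formed
det — σ1 onset /d/, coda /t/ ok → well-formed
mtif — violates constraint (c): syllable 1 coda contains /f/, which is not a licensed coda consonant → ill-formed
ktrip — σ1 onset /ktr/ (3C), coda /p/ ok → well-formed
krgap — σ1 onset /krg/ (3C), coda /p/ ok → well-formed
Well-formed: se, rsit.bpe, sgapt, det, ktrip, krgap → 6.

6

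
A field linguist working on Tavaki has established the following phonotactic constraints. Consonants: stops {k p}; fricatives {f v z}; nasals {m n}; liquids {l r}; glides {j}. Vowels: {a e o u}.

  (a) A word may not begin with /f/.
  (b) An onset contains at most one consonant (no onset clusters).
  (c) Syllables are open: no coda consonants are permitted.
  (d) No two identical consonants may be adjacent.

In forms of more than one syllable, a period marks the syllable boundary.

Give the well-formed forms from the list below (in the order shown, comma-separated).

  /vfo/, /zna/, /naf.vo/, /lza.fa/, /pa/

/vfo/ — violates constraint (b): syllable 1 onset /vf/ has 2 consonants (> 1) → ill-formed
/zna/ — violates constraint (b): syllable 1 onset /zn/ has 2 consonants (> 1) → ill-formed
/naf.vo/ — violates constraint (c): syllable 1 coda /f/ has 1 consonant (> 0) → ill-formed
/lza.fa/ — violates constraint (b): syllable 1 onset /lz/ has 2 consonants (> 1) → ill-formed
/pa/ — σ1 onset /p/, coda /∅/ ok → well-formed

/pa/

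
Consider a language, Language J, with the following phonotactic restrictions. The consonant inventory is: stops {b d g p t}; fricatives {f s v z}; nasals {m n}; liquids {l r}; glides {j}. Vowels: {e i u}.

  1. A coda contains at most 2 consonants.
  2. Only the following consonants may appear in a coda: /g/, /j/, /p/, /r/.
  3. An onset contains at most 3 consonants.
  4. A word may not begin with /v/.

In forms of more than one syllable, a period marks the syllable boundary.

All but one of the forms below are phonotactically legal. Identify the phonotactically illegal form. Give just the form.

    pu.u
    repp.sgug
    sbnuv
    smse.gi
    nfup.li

pu.u — σ1 onset /p/, coda /∅/ ok; σ2 onset /∅/, coda /∅/ ok → phonotactically legal
repp.sgug — σ1 onset /r/, coda /pp/ (2C) ok; σ2 onset /sg/ (2C), coda /g/ ok → phonotactically legal
sbnuv — violates constraint 2: syllable 1 coda contains /v/, which is not a licensed coda consonant → phonotactically illegal
smse.gi — σ1 onset /sms/ (3C), coda /∅/ ok; σ2 onset /g/, coda /∅/ ok → phonotactically legal
nfup.li — σ1 onset /nf/ (2C), coda /p/ ok; σ2 onset /l/, coda /∅/ ok → phonotactically legal

sbnuv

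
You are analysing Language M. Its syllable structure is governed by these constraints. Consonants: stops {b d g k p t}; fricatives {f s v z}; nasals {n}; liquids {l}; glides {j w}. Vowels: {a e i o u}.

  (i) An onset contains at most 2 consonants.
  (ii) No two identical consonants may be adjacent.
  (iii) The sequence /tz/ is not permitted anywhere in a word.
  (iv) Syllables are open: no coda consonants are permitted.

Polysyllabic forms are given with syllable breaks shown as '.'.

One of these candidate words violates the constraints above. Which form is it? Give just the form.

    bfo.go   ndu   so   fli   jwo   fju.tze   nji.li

bfo.go — σ1 onset /bf/ (2C), coda /∅/ ok; σ2 onset /g/, coda /∅/ ok → licit
ndu — σ1 onset /nd/ (2C), coda /∅/ ok → licit
so — σ1 onset /s/, coda /∅/ ok → licit
fli — σ1 onset /fl/ (2C), coda /∅/ ok → licit
jwo — σ1 onset /jw/ (2C), coda /∅/ ok → licit
fju.tze — violates constraint (iii): contains banned sequence /tz/ → illicit
nji.li — σ1 onset /nj/ (2C), coda /∅/ ok; σ2 onset /l/, coda /∅/ ok → licit

fju.tze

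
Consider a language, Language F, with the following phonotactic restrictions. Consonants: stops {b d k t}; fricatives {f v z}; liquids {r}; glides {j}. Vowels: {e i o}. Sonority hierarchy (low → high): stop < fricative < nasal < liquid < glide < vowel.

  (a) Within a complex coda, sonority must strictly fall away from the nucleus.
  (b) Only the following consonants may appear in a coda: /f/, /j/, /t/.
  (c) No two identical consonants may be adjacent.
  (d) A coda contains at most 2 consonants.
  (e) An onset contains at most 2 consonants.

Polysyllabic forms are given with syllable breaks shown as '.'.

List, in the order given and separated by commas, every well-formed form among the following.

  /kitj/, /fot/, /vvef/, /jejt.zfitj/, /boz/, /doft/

/fot/, /doft/

/kitj/ — violates constraint (a): syllable 1 coda /tj/: /t/ (stop, 1) → /j/ (glide, 5) does not fall → ill-formed
/fot/ — σ1 onset /f/, coda /t/ ok → well-formed
/vvef/ — violates constraint (c): adjacent identical consonants /vv/ → ill-formed
/jejt.zfitj/ — violates constraint (a): syllable 2 coda /tj/: /t/ (stop, 1) → /j/ (glide, 5) does not fall → ill-formed
/boz/ — violates constraint (b): syllable 1 coda contains /z/, which is not a licensed coda consonant → ill-formed
/doft/ — σ1 onset /d/, coda /ft/ (2→1 falls) ok → well-formed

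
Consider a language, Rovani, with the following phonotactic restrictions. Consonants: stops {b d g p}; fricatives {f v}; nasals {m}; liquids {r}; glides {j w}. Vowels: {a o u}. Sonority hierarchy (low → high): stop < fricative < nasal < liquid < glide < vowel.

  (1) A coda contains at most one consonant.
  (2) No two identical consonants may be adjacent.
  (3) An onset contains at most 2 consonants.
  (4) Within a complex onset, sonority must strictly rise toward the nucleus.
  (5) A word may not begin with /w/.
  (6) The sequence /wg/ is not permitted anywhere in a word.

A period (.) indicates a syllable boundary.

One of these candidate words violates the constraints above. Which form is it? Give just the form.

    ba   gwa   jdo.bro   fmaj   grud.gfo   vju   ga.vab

ba — σ1 onset /b/, coda /∅/ ok → well-formed
gwa — σ1 onset /gw/ (1→5 rises), coda /∅/ ok → well-formed
jdo.bro — violates constraint 4: syllable 1 onset /jd/: /j/ (glide, 5) → /d/ (stop, 1) does not rise → ill-formed
fmaj — σ1 onset /fm/ (2→3 rises), coda /j/ ok → well-formed
grud.gfo — σ1 onset /gr/ (1→4 rises), coda /d/ ok; σ2 onset /gf/ (1→2 rises), coda /∅/ ok → well-formed
vju — σ1 onset /vj/ (2→5 rises), coda /∅/ ok → well-formed
ga.vab — σ1 onset /g/, coda /∅/ ok; σ2 onset /v/, coda /b/ ok → well-formed

jdo.bro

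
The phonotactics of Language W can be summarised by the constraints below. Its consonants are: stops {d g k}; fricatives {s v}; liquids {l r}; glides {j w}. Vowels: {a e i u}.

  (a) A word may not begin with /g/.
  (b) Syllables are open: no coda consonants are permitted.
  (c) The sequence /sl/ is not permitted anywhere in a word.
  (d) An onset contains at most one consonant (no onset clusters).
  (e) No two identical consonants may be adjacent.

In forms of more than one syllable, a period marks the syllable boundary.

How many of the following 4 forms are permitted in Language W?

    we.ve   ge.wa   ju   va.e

3

we.ve — σ1 onset /w/, coda /∅/ ok; σ2 onset /v/, coda /∅/ ok → permitted
ge.wa — violates constraint (a): word begins with /g/ → not permitted
ju — σ1 onset /j/, coda /∅/ ok → permitted
va.e — σ1 onset /v/, coda /∅/ ok; σ2 onset /∅/, coda /∅/ ok → permitted
Permitted: we.ve, ju, va.e → 3.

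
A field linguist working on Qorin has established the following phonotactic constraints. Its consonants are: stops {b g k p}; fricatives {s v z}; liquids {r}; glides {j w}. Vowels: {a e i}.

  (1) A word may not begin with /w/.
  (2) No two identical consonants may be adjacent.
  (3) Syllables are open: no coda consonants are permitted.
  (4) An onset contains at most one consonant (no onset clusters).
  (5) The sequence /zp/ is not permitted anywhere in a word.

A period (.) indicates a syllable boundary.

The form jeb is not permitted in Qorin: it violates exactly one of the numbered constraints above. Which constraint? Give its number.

3

jeb: syllable 1 coda /b/ has 1 consonant (> 0).
This is a violation of constraint 3: "Syllables are open: no coda consonants are permitted."
The remaining constraints (1, 2, 4, 5) are satisfied.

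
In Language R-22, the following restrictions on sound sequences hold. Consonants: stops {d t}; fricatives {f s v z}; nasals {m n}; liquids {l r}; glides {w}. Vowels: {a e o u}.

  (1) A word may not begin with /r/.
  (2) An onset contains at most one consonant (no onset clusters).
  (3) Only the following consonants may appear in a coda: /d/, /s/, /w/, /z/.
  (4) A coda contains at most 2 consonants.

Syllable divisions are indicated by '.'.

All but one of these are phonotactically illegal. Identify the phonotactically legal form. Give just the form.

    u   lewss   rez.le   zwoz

u

u — σ1 onset /∅/, coda /∅/ ok → phonotactically legal
lewss — violates constraint 4: syllable 1 coda /wss/ has 3 consonants (> 2) → phonotactically illegal
rez.le — violates constraint 1: word begins with /r/ → phonotactically illegal
zwoz — violates constraint 2: syllable 1 onset /zw/ has 2 consonants (> 1) → phonotactically illegal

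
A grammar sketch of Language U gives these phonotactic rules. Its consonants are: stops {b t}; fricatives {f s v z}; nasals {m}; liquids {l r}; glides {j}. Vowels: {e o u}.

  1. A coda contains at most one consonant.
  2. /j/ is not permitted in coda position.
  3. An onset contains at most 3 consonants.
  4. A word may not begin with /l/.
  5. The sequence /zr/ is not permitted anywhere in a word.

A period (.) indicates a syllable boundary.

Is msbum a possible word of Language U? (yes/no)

yes

msbum — σ1 onset /msb/ (3C), coda /m/ ok → well-formed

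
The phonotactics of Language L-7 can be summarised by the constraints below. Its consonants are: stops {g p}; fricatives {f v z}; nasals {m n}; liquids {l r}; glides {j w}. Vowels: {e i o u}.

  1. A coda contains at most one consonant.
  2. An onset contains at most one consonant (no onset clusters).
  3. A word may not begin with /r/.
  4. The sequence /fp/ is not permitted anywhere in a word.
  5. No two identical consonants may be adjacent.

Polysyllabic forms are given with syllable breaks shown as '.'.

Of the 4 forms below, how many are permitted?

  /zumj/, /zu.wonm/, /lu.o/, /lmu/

/zumj/ — violates constraint 1: syllable 1 coda /mj/ has 2 consonants (> 1) → not permitted
/zu.wonm/ — violates constraint 1: syllable 2 coda /nm/ has 2 consonants (> 1) → not permitted
/lu.o/ — σ1 onset /l/, coda /∅/ ok; σ2 onset /∅/, coda /∅/ ok → permitted
/lmu/ — violates constraint 2: syllable 1 onset /lm/ has 2 consonants (> 1) → not permitted
Permitted: /lu.o/ → 1.

1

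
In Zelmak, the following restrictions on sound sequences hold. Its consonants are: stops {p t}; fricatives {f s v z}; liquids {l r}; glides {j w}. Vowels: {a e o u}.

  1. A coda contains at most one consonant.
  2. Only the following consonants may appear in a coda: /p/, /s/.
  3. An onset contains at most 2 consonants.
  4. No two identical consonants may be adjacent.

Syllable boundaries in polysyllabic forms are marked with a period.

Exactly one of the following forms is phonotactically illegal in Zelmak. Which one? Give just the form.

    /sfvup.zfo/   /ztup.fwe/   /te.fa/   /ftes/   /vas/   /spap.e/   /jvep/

/sfvup.zfo/ — violates constraint 3: syllable 1 onset /sfv/ has 3 consonants (> 2) → phonotactically illegal
/ztup.fwe/ — σ1 onset /zt/ (2C), coda /p/ ok; σ2 onset /fw/ (2C), coda /∅/ ok → phonotactically legal
/te.fa/ — σ1 onset /t/, coda /∅/ ok; σ2 onset /f/, coda /∅/ ok → phonotactically legal
/ftes/ — σ1 onset /ft/ (2C), coda /s/ ok → phonotactically legal
/vas/ — σ1 onset /v/, coda /s/ ok → phonotactically legal
/spap.e/ — σ1 onset /sp/ (2C), coda /p/ ok; σ2 onset /∅/, coda /∅/ ok → phonotactically legal
/jvep/ — σ1 onset /jv/ (2C), coda /p/ ok → phonotactically legal

/sfvup.zfo/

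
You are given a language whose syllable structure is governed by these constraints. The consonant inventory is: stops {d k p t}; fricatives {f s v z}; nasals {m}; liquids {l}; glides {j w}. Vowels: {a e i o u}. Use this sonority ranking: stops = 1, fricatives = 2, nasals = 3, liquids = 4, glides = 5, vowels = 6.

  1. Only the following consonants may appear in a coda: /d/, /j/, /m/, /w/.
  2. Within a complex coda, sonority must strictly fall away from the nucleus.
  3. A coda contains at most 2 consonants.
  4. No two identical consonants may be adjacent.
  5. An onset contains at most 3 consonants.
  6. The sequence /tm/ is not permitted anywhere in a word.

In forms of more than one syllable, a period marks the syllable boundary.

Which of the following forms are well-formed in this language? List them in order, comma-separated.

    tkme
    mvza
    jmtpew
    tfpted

tkme — σ1 onset /tkm/ (3C), coda /∅/ ok → well-formed
mvza — σ1 onset /mvz/ (3C), coda /∅/ ok → well-formed
jmtpew — violates constraint 5: syllable 1 onset /jmtp/ has 4 consonants (> 3) → ill-formed
tfpted — violates constraint 5: syllable 1 onset /tfpt/ has 4 consonants (> 3) → ill-formed

tkme, mvza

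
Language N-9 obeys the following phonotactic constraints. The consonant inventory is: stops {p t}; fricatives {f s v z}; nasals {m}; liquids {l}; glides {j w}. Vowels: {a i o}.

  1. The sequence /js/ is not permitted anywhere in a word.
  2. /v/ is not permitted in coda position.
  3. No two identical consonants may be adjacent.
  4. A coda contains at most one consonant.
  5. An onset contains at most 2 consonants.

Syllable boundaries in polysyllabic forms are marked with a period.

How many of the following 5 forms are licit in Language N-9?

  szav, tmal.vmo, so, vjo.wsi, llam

3

szav — violates constraint 2: syllable 1 coda contains /v/ → illicit
tmal.vmo — σ1 onset /tm/ (2C), coda /l/ ok; σ2 onset /vm/ (2C), coda /∅/ ok → licit
so — σ1 onset /s/, coda /∅/ ok → licit
vjo.wsi — σ1 onset /vj/ (2C), coda /∅/ ok; σ2 onset /ws/ (2C), coda /∅/ ok → licit
llam — violates constraint 3: adjacent identical consonants /ll/ → illicit
Licit: tmal.vmo, so, vjo.wsi → 3.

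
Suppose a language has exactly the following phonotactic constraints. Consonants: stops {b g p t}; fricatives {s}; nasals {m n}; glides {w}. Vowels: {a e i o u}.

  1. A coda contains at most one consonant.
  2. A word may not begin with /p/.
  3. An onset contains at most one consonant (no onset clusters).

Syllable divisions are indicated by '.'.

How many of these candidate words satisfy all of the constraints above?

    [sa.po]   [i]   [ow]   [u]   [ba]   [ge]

[sa.po] — σ1 onset /s/, coda /∅/ ok; σ2 onset /p/, coda /∅/ ok → phonotactically legal
[i] — σ1 onset /∅/, coda /∅/ ok → phonotactically legal
[ow] — σ1 onset /∅/, coda /w/ ok → phonotactically legal
[u] — σ1 onset /∅/, coda /∅/ ok → phonotactically legal
[ba] — σ1 onset /b/, coda /∅/ ok → phonotactically legal
[ge] — σ1 onset /g/, coda /∅/ ok → phonotactically legal
Phonotactically legal: [sa.po], [i], [ow], [u], [ba], [ge] → 6.

6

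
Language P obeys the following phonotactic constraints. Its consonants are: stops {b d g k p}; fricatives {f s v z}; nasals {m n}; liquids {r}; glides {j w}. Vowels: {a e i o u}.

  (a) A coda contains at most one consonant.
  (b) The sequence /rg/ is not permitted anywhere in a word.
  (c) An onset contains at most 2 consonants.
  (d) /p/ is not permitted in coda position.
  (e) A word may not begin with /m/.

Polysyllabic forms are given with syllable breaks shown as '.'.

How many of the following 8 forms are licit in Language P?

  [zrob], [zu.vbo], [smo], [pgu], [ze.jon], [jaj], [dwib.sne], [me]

7

[zrob] — σ1 onset /zr/ (2C), coda /b/ ok → licit
[zu.vbo] — σ1 onset /z/, coda /∅/ ok; σ2 onset /vb/ (2C), coda /∅/ ok → licit
[smo] — σ1 onset /sm/ (2C), coda /∅/ ok → licit
[pgu] — σ1 onset /pg/ (2C), coda /∅/ ok → licit
[ze.jon] — σ1 onset /z/, coda /∅/ ok; σ2 onset /j/, coda /n/ ok → licit
[jaj] — σ1 onset /j/, coda /j/ ok → licit
[dwib.sne] — σ1 onset /dw/ (2C), coda /b/ ok; σ2 onset /sn/ (2C), coda /∅/ ok → licit
[me] — violates constraint (e): word begins with /m/ → illicit
Licit: [zrob], [zu.vbo], [smo], [pgu], [ze.jon], [jaj], [dwib.sne] → 7.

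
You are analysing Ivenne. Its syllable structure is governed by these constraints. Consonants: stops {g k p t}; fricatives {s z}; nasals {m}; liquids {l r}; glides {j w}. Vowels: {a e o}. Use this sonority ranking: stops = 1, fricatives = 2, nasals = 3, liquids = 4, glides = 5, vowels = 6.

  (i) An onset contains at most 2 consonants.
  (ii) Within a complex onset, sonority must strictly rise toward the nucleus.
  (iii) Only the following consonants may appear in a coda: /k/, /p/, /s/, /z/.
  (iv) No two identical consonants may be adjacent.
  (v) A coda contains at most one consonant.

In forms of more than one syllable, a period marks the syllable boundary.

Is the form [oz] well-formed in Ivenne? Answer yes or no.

[oz] — σ1 onset /∅/, coda /z/ ok → well-formed

yes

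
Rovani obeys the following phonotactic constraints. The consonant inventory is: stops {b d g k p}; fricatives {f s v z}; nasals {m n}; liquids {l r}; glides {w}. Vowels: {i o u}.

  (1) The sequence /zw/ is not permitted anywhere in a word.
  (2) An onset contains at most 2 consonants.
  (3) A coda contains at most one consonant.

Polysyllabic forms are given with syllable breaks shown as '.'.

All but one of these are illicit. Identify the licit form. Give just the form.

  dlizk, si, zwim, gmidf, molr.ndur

si

dlizk — violates constraint 3: syllable 1 coda /zk/ has 2 consonants (> 1) → illicit
si — σ1 onset /s/, coda /∅/ ok → licit
zwim — violates constraint 1: contains banned sequence /zw/ → illicit
gmidf — violates constraint 3: syllable 1 coda /df/ has 2 consonants (> 1) → illicit
molr.ndur — violates constraint 3: syllable 1 coda /lr/ has 2 consonants (> 1) → illicit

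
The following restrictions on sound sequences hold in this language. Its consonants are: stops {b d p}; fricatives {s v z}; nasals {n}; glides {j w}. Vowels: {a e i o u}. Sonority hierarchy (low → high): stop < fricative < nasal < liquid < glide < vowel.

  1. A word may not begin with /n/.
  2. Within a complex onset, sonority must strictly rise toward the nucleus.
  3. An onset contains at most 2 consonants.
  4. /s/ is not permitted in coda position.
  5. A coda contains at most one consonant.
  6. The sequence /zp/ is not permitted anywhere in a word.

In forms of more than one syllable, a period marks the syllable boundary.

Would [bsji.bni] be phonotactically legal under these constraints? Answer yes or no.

[bsji.bni] — violates constraint 3: syllable 1 onset /bsj/ has 3 consonants (> 2) → phonotactically illegal

no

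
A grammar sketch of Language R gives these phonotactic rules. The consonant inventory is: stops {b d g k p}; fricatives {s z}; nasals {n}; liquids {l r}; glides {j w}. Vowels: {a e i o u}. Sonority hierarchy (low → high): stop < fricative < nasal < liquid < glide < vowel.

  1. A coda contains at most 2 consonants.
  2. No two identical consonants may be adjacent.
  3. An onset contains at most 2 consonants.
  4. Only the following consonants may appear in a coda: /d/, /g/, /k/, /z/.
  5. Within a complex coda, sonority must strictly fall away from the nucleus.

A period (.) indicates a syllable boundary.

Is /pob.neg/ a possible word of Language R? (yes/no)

/pob.neg/ — violates constraint 4: syllable 1 coda contains /b/, which is not a licensed coda consonant → not permitted

no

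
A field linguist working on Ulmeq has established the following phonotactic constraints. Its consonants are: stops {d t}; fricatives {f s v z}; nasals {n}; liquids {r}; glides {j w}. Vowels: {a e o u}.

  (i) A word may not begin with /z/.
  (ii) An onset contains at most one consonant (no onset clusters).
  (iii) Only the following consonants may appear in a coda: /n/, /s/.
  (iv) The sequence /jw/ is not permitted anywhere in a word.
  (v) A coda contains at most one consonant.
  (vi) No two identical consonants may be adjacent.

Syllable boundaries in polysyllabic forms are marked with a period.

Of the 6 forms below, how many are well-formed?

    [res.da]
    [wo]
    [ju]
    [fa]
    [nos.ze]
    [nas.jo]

6

[res.da] — σ1 onset /r/, coda /s/ ok; σ2 onset /d/, coda /∅/ ok → well-formed
[wo] — σ1 onset /w/, coda /∅/ ok → well-formed
[ju] — σ1 onset /j/, coda /∅/ ok → well-formed
[fa] — σ1 onset /f/, coda /∅/ ok → well-formed
[nos.ze] — σ1 onset /n/, coda /s/ ok; σ2 onset /z/, coda /∅/ ok → well-formed
[nas.jo] — σ1 onset /n/, coda /s/ ok; σ2 onset /j/, coda /∅/ ok → well-formed
Well-formed: [res.da], [wo], [ju], [fa], [nos.ze], [nas.jo] → 6.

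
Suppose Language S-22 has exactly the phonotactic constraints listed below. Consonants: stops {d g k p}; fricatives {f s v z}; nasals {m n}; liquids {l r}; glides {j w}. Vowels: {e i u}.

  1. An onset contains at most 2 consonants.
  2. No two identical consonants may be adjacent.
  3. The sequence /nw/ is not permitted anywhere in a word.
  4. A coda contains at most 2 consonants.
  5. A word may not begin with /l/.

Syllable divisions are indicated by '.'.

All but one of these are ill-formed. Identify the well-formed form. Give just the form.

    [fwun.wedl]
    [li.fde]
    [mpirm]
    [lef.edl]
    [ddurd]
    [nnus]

[mpirm]

[fwun.wedl] — violates constraint 3: contains banned sequence /nw/ → ill-formed
[li.fde] — violates constraint 5: word begins with /l/ → ill-formed
[mpirm] — σ1 onset /mp/ (2C), coda /rm/ (2C) ok → well-formed
[lef.edl] — violates constraint 5: word begins with /l/ → ill-formed
[ddurd] — violates constraint 2: adjacent identical consonants /dd/ → ill-formed
[nnus] — violates constraint 2: adjacent identical consonants /nn/ → ill-formed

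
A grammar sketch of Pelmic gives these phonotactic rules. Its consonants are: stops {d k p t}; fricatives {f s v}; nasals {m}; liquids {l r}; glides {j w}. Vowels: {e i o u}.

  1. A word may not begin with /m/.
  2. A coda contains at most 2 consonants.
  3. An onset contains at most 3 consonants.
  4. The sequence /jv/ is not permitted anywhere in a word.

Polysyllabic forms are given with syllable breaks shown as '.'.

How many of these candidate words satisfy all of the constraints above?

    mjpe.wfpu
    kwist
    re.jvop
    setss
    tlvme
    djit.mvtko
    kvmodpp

mjpe.wfpu — violates constraint 1: word begins with /m/ → phonotactically illegal
kwist — σ1 onset /kw/ (2C), coda /st/ (2C) ok → phonotactically legal
re.jvop — violates constraint 4: contains banned sequence /jv/ → phonotactically illegal
setss — violates constraint 2: syllable 1 coda /tss/ has 3 consonants (> 2) → phonotactically illegal
tlvme — violates constraint 3: syllable 1 onset /tlvm/ has 4 consonants (> 3) → phonotactically illegal
djit.mvtko — violates constraint 3: syllable 2 onset /mvtk/ has 4 consonants (> 3) → phonotactically illegal
kvmodpp — violates constraint 2: syllable 1 coda /dpp/ has 3 consonants (> 2) → phonotactically illegal
Phonotactically legal: kwist → 1.

1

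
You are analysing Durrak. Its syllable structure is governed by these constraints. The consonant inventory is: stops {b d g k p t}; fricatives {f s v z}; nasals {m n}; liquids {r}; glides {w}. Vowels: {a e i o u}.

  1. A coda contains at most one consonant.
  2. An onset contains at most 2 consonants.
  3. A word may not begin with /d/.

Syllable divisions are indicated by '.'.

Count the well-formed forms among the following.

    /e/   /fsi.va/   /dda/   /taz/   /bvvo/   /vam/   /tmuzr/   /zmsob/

/e/ — σ1 onset /∅/, coda /∅/ ok → well-formed
/fsi.va/ — σ1 onset /fs/ (2C), coda /∅/ ok; σ2 onset /v/, coda /∅/ ok → well-formed
/dda/ — violates constraint 3: word begins with /d/ → ill-formed
/taz/ — σ1 onset /t/, coda /z/ ok → well-formed
/bvvo/ — violates constraint 2: syllable 1 onset /bvv/ has 3 consonants (> 2) → ill-formed
/vam/ — σ1 onset /v/, coda /m/ ok → well-formed
/tmuzr/ — violates constraint 1: syllable 1 coda /zr/ has 2 consonants (> 1) → ill-formed
/zmsob/ — violates constraint 2: syllable 1 onset /zms/ has 3 consonants (> 2) → ill-formed
Well-formed: /e/, /fsi.va/, /taz/, /vam/ → 4.

4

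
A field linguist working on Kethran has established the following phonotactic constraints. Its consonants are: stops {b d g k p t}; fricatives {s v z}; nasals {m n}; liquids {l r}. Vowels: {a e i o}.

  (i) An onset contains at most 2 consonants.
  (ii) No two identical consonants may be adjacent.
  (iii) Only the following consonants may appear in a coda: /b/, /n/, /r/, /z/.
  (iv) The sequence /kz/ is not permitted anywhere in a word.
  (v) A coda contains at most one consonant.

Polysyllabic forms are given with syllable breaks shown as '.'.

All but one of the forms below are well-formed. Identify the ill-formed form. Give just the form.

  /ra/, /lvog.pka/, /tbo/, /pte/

/lvog.pka/

/ra/ — σ1 onset /r/, coda /∅/ ok → well-formed
/lvog.pka/ — violates constraint (iii): syllable 1 coda contains /g/, which is not a licensed coda consonant → ill-formed
/tbo/ — σ1 onset /tb/ (2C), coda /∅/ ok → well-formed
/pte/ — σ1 onset /pt/ (2C), coda /∅/ ok → well-formed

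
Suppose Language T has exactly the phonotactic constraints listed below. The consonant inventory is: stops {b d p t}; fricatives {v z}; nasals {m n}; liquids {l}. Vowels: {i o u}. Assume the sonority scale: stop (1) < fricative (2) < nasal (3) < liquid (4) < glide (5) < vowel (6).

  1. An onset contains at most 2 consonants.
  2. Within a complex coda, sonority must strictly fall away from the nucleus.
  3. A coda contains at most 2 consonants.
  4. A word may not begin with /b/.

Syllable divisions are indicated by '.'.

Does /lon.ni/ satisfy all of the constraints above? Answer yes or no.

yes

/lon.ni/ — σ1 onset /l/, coda /n/ ok; σ2 onset /n/, coda /∅/ ok → well-formed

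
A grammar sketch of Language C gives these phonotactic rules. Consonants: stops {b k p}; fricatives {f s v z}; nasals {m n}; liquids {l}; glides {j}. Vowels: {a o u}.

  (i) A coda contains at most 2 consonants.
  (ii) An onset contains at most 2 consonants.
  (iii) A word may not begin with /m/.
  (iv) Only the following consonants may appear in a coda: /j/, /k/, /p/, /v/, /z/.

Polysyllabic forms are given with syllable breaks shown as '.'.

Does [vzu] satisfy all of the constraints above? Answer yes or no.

[vzu] — σ1 onset /vz/ (2C), coda /∅/ ok → licit

yes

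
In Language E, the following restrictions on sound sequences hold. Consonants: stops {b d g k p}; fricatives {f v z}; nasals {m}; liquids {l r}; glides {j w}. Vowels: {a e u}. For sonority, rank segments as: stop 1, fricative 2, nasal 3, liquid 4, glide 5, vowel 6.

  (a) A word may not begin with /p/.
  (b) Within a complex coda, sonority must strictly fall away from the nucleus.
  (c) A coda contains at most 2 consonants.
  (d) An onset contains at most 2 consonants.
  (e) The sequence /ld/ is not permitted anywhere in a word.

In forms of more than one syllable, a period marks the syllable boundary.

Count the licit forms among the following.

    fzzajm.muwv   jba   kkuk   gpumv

fzzajm.muwv — violates constraint (d): syllable 1 onset /fzz/ has 3 consonants (> 2) → illicit
jba — σ1 onset /jb/ (2C), coda /∅/ ok → licit
kkuk — σ1 onset /kk/ (2C), coda /k/ ok → licit
gpumv — σ1 onset /gp/ (2C), coda /mv/ (3→2 falls) ok → licit
Licit: jba, kkuk, gpumv → 3.

3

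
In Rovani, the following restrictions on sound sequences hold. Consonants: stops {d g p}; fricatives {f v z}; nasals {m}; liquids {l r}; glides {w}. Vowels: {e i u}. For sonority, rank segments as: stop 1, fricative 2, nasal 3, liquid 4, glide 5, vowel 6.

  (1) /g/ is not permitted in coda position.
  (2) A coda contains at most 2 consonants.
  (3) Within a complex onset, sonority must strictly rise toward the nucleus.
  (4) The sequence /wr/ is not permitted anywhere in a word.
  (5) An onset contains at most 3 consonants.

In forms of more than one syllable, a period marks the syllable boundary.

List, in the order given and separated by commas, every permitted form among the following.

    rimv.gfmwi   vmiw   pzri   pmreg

rimv.gfmwi — violates constraint 5: syllable 2 onset /gfmw/ has 4 consonants (> 3) → not permitted
vmiw — σ1 onset /vm/ (2→3 rises), coda /w/ ok → permitted
pzri — σ1 onset /pzr/ (1→2→4 rises), coda /∅/ ok → permitted
pmreg — violates constraint 1: syllable 1 coda contains /g/ → not permitted

vmiw, pzri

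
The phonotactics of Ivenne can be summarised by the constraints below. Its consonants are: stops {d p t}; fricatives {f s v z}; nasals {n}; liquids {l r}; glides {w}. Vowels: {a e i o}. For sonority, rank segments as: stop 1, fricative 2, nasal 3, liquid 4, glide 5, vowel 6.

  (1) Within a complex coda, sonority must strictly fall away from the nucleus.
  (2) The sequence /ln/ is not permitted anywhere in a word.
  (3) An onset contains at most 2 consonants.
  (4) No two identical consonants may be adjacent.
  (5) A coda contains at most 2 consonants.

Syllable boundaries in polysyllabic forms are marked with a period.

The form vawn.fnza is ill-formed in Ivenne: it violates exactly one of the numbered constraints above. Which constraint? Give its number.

3

vawn.fnza: syllable 2 onset /fnz/ has 3 consonants (> 2).
This is a violation of constraint 3: "An onset contains at most 2 consonants."
The remaining constraints (1, 2, 4, 5) are satisfied.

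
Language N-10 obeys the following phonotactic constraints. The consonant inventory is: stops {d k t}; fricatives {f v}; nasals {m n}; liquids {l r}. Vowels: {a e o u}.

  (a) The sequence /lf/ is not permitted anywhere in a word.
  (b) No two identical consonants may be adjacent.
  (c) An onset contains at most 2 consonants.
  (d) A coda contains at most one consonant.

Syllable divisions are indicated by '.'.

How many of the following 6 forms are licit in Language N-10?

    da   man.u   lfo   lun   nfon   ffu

da — σ1 onset /d/, coda /∅/ ok → licit
man.u — σ1 onset /m/, coda /n/ ok; σ2 onset /∅/, coda /∅/ ok → licit
lfo — violates constraint (a): contains banned sequence /lf/ → illicit
lun — σ1 onset /l/, coda /n/ ok → licit
nfon — σ1 onset /nf/ (2C), coda /n/ ok → licit
ffu — violates constraint (b): adjacent identical consonants /ff/ → illicit
Licit: da, man.u, lun, nfon → 4.

4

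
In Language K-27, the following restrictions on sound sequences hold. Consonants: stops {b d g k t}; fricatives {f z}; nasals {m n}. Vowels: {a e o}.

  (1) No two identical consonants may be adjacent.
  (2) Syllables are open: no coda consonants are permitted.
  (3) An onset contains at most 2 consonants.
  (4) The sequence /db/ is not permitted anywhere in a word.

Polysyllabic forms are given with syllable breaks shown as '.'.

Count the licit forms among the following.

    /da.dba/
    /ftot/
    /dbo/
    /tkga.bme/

0

/da.dba/ — violates constraint 4: contains banned sequence /db/ → illicit
/ftot/ — violates constraint 2: syllable 1 coda /t/ has 1 consonant (> 0) → illicit
/dbo/ — violates constraint 4: contains banned sequence /db/ → illicit
/tkga.bme/ — violates constraint 3: syllable 1 onset /tkg/ has 3 consonants (> 2) → illicit
No form is licit → 0.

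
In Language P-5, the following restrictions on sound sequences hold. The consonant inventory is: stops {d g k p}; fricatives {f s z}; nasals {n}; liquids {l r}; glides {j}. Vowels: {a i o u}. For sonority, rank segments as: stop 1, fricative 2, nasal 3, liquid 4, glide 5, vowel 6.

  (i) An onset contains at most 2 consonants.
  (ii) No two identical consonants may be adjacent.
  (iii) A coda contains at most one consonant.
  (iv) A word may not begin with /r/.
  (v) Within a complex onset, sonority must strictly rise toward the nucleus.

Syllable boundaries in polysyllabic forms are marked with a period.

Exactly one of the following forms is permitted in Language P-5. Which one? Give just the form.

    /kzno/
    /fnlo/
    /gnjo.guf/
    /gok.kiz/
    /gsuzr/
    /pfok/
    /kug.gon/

/pfok/

/kzno/ — violates constraint (i): syllable 1 onset /kzn/ has 3 consonants (> 2) → not permitted
/fnlo/ — violates constraint (i): syllable 1 onset /fnl/ has 3 consonants (> 2) → not permitted
/gnjo.guf/ — violates constraint (i): syllable 1 onset /gnj/ has 3 consonants (> 2) → not permitted
/gok.kiz/ — violates constraint (ii): adjacent identical consonants /kk/ → not permitted
/gsuzr/ — violates constraint (iii): syllable 1 coda /zr/ has 2 consonants (> 1) → not permitted
/pfok/ — σ1 onset /pf/ (1→2 rises), coda /k/ ok → permitted
/kug.gon/ — violates constraint (ii): adjacent identical consonants /gg/ → not permitted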